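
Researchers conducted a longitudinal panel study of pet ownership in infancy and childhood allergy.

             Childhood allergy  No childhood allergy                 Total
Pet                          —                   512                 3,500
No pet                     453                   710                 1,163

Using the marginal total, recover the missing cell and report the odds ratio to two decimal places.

The missing cell is in the exposed row: 3500 − 512 = 2988.
So a = 2988, b = 512, c = 453, d = 710.
OR = (a·d)/(b·c) = (2988 × 710) / (512 × 453) = 2121480 / 231936 = 9.14683

9.15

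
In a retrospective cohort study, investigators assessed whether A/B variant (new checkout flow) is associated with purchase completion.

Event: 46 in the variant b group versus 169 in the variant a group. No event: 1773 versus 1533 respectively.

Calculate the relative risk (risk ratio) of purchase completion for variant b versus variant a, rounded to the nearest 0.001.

0.255

From the description: a = 46, b = 1773, c = 169, d = 1533.
Risk in exposed = 46/1819 = 0.02529; risk in unexposed = 169/1702 = 0.09929.
RR = 0.02529 / 0.09929 = 0.25468
The risk is 75% lower among the exposed than among the unexposed.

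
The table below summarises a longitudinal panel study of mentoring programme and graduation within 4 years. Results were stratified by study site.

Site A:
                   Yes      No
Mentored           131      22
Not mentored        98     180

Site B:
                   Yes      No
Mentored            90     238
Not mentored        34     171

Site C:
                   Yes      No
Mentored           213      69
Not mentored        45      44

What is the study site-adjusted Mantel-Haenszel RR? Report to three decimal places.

RR_MH = Σ(aᵢ·n₀ᵢ/nᵢ) / Σ(cᵢ·n₁ᵢ/nᵢ), with n₁ᵢ = aᵢ+bᵢ (exposed), n₀ᵢ = cᵢ+dᵢ (unexposed), nᵢ = n₁ᵢ+n₀ᵢ.
Stratum 1 (Site A): n₁ = 153, n₀ = 278, n = 431; a·n₀/n = 131·278/431 = 84.4965; c·n₁/n = 98·153/431 = 34.7889
Stratum 2 (Site B): n₁ = 328, n₀ = 205, n = 533; a·n₀/n = 90·205/533 = 34.6154; c·n₁/n = 34·328/533 = 20.9231
Stratum 3 (Site C): n₁ = 282, n₀ = 89, n = 371; a·n₀/n = 213·89/371 = 51.0970; c·n₁/n = 45·282/371 = 34.2049
RR_MH = (84.4965 + 34.6154 + 51.0970) / (34.7889 + 20.9231 + 34.2049) = 170.2089 / 89.9168 = 1.89296

1.893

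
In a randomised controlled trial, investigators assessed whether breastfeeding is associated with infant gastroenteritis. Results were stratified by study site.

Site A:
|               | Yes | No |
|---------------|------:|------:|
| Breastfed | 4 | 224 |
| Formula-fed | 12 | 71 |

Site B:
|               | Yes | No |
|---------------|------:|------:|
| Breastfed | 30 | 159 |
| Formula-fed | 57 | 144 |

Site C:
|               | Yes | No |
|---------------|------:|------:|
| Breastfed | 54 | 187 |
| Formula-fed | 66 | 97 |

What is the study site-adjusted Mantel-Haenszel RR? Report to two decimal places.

RR_MH = Σ(aᵢ·n₀ᵢ/nᵢ) / Σ(cᵢ·n₁ᵢ/nᵢ), with n₁ᵢ = aᵢ+bᵢ (exposed), n₀ᵢ = cᵢ+dᵢ (unexposed), nᵢ = n₁ᵢ+n₀ᵢ.
Stratum 1 (Site A): n₁ = 228, n₀ = 83, n = 311; a·n₀/n = 4·83/311 = 1.0675; c·n₁/n = 12·228/311 = 8.7974
Stratum 2 (Site B): n₁ = 189, n₀ = 201, n = 390; a·n₀/n = 30·201/390 = 15.4615; c·n₁/n = 57·189/390 = 27.6231
Stratum 3 (Site C): n₁ = 241, n₀ = 163, n = 404; a·n₀/n = 54·163/404 = 21.7871; c·n₁/n = 66·241/404 = 39.3713
RR_MH = (1.0675 + 15.4615 + 21.7871) / (8.7974 + 27.6231 + 39.3713) = 38.3162 / 75.7918 = 0.50555

0.51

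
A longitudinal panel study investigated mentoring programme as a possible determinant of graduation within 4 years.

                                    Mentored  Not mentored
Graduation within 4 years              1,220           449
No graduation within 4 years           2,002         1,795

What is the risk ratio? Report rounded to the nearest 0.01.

Reading the table with exposure as columns: a = 1220 (Mentored, case), b = 2002 (Mentored, non-case), c = 449 (Not mentored, case), d = 1795.
Risk in exposed = 1220/3222 = 0.37865; risk in unexposed = 449/2244 = 0.20009.
RR = 0.37865 / 0.20009 = 1.89239
The risk among the exposed is 1.89 times that among the unexposed.

1.89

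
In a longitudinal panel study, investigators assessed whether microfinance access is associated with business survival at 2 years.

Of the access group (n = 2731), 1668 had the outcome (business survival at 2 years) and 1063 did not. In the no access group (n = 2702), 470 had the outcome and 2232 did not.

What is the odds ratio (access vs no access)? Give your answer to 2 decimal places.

7.45

From the description: a = 1668, b = 1063, c = 470, d = 2232.
OR = (a·d)/(b·c) = (1668 × 2232) / (1063 × 470) = 3722976 / 499610 = 7.45176
The odds of business survival at 2 years are about 7.45 times as high in the access group.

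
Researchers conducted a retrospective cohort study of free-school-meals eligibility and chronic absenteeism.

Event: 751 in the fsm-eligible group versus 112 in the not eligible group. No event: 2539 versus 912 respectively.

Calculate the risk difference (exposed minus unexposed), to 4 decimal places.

0.1189

From the description: a = 751, b = 2539, c = 112, d = 912.
Risk in exposed = 751/3290 = 0.228267; risk in unexposed = 112/1024 = 0.109375.
Risk difference = 0.228267 − 0.109375 = 0.118892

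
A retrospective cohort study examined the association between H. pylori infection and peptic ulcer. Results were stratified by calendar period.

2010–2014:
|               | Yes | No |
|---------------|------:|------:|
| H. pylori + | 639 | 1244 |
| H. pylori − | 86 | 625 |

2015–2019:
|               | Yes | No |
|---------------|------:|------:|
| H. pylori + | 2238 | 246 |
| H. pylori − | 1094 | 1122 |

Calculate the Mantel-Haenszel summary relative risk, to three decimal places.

1.921

RR_MH = Σ(aᵢ·n₀ᵢ/nᵢ) / Σ(cᵢ·n₁ᵢ/nᵢ), with n₁ᵢ = aᵢ+bᵢ (exposed), n₀ᵢ = cᵢ+dᵢ (unexposed), nᵢ = n₁ᵢ+n₀ᵢ.
Stratum 1 (2010–2014): n₁ = 1883, n₀ = 711, n = 2594; a·n₀/n = 639·711/2594 = 175.1461; c·n₁/n = 86·1883/2594 = 62.4279
Stratum 2 (2015–2019): n₁ = 2484, n₀ = 2216, n = 4700; a·n₀/n = 2238·2216/4700 = 1055.1932; c·n₁/n = 1094·2484/4700 = 578.1906
RR_MH = (175.1461 + 1055.1932) / (62.4279 + 578.1906) = 1230.3393 / 640.6185 = 1.92055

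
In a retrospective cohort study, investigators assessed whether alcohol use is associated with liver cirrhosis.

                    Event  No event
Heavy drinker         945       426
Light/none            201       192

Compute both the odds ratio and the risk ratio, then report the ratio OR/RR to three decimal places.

Cells: a = 945, b = 426, c = 201, d = 192.
OR = (945·192)/(426·201) = 181440/85626 = 2.11898
Risk in exposed = 945/1371 = 0.68928; risk in unexposed = 201/393 = 0.51145; RR = 1.34769
OR/RR = 2.11898 / 1.34769 = 1.57230
The outcome is not rare, so the OR lies further from 1 than the RR.

1.572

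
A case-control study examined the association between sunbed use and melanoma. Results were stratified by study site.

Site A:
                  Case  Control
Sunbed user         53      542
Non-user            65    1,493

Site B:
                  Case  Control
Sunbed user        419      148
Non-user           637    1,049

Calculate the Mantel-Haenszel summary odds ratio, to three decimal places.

3.983

OR_MH = Σ(aᵢdᵢ/nᵢ) / Σ(bᵢcᵢ/nᵢ), where nᵢ is the stratum total.
Stratum 1 (Site A): n = 2153; a·d/n = 53·1493/2153 = 36.7529; b·c/n = 542·65/2153 = 16.3632
Stratum 2 (Site B): n = 2253; a·d/n = 419·1049/2253 = 195.0870; b·c/n = 148·637/2253 = 41.8447
OR_MH = (36.7529 + 195.0870) / (16.3632 + 41.8447) = 231.8399 / 58.2079 = 3.98297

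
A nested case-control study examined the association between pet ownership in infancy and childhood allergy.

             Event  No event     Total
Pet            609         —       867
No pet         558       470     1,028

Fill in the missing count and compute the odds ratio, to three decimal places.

The missing cell is in the exposed row: 867 − 609 = 258.
So a = 609, b = 258, c = 558, d = 470.
OR = (a·d)/(b·c) = (609 × 470) / (258 × 558) = 286230 / 143964 = 1.98821

1.988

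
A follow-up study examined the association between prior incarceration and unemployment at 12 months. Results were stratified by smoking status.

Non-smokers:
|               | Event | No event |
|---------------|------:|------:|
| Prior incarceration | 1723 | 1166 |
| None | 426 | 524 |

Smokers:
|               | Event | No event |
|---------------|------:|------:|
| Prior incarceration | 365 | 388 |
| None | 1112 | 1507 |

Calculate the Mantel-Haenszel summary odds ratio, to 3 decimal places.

OR_MH = Σ(aᵢdᵢ/nᵢ) / Σ(bᵢcᵢ/nᵢ), where nᵢ is the stratum total.
Stratum 1 (Non-smokers): n = 3839; a·d/n = 1723·524/3839 = 235.1790; b·c/n = 1166·426/3839 = 129.3868
Stratum 2 (Smokers): n = 3372; a·d/n = 365·1507/3372 = 163.1243; b·c/n = 388·1112/3372 = 127.9526
OR_MH = (235.1790 + 163.1243) / (129.3868 + 127.9526) = 398.3032 / 257.3394 = 1.54777

1.548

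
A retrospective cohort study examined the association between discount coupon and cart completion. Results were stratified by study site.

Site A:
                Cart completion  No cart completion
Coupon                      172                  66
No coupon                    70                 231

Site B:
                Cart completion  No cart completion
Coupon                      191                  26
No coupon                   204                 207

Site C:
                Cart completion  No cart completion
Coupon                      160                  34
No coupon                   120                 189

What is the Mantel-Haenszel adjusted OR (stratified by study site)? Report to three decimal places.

7.831

OR_MH = Σ(aᵢdᵢ/nᵢ) / Σ(bᵢcᵢ/nᵢ), where nᵢ is the stratum total.
Stratum 1 (Site A): n = 539; a·d/n = 172·231/539 = 73.7143; b·c/n = 66·70/539 = 8.5714
Stratum 2 (Site B): n = 628; a·d/n = 191·207/628 = 62.9570; b·c/n = 26·204/628 = 8.4459
Stratum 3 (Site C): n = 503; a·d/n = 160·189/503 = 60.1193; b·c/n = 34·120/503 = 8.1113
OR_MH = (73.7143 + 62.9570 + 60.1193) / (8.5714 + 8.4459 + 8.1113) = 196.7906 / 25.1286 = 7.83133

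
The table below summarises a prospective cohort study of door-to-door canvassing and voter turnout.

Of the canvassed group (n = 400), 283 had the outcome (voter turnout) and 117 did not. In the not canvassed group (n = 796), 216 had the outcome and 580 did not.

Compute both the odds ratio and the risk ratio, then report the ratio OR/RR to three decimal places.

From the description: a = 283, b = 117, c = 216, d = 580.
OR = (283·580)/(117·216) = 164140/25272 = 6.49494
Risk in exposed = 283/400 = 0.70750; risk in unexposed = 216/796 = 0.27136; RR = 2.60727
OR/RR = 6.49494 / 2.60727 = 2.49109
The outcome is not rare, so the OR lies further from 1 than the RR.

2.491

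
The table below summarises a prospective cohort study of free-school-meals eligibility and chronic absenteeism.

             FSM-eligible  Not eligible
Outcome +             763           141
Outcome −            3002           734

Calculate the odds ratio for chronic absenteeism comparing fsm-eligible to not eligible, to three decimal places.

1.323

Reading the table with exposure as columns: a = 763 (FSM-eligible, case), b = 3002 (FSM-eligible, non-case), c = 141 (Not eligible, case), d = 734.
OR = (a·d)/(b·c) = (763 × 734) / (3002 × 141) = 560042 / 423282 = 1.32309
The odds of chronic absenteeism are about 1.32 times as high in the fsm-eligible group.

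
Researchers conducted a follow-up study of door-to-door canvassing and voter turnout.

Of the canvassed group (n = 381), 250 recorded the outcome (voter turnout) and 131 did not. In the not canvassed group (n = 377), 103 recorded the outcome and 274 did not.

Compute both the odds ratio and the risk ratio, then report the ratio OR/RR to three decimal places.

2.114

From the description: a = 250, b = 131, c = 103, d = 274.
OR = (250·274)/(131·103) = 68500/13493 = 5.07671
Risk in exposed = 250/381 = 0.65617; risk in unexposed = 103/377 = 0.27321; RR = 2.40170
OR/RR = 5.07671 / 2.40170 = 2.11380
The outcome is not rare, so the OR lies further from 1 than the RR.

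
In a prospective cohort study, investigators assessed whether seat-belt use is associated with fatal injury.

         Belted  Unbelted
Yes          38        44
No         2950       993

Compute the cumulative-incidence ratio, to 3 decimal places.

Reading the table with exposure as columns: a = 38 (Belted, case), b = 2950 (Belted, non-case), c = 44 (Unbelted, case), d = 993.
Risk in exposed = 38/2988 = 0.01272; risk in unexposed = 44/1037 = 0.04243.
RR = 0.01272 / 0.04243 = 0.29973
The risk is 70% lower among the exposed than among the unexposed.

0.300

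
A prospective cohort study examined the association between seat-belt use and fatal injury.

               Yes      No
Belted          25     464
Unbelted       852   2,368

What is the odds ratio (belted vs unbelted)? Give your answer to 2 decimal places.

0.15

Cells: a = 25, b = 464, c = 852, d = 2368.
OR = (a·d)/(b·c) = (25 × 2368) / (464 × 852) = 59200 / 395328 = 0.14975
Exposure is associated with lower odds of fatal injury (OR = 0.15 < 1).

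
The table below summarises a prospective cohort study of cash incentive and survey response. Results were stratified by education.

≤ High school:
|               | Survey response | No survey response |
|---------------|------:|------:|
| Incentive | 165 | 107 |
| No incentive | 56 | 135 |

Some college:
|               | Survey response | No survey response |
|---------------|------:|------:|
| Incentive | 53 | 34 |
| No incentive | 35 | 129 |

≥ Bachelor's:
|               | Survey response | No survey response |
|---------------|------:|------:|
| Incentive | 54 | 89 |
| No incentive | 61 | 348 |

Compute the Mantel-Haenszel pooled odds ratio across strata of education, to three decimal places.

3.975

OR_MH = Σ(aᵢdᵢ/nᵢ) / Σ(bᵢcᵢ/nᵢ), where nᵢ is the stratum total.
Stratum 1 (≤ High school): n = 463; a·d/n = 165·135/463 = 48.1102; b·c/n = 107·56/463 = 12.9417
Stratum 2 (Some college): n = 251; a·d/n = 53·129/251 = 27.2390; b·c/n = 34·35/251 = 4.7410
Stratum 3 (≥ Bachelor's): n = 552; a·d/n = 54·348/552 = 34.0435; b·c/n = 89·61/552 = 9.8351
OR_MH = (48.1102 + 27.2390 + 34.0435) / (12.9417 + 4.7410 + 9.8351) = 109.3927 / 27.5179 = 3.97533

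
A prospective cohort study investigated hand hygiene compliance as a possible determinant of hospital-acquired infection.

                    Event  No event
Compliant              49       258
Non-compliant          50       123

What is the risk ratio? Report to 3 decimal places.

0.552

Cells: a = 49, b = 258, c = 50, d = 123.
Risk in exposed = 49/307 = 0.15961; risk in unexposed = 50/173 = 0.28902.
RR = 0.15961 / 0.28902 = 0.55225
The risk is 45% lower among the exposed than among the unexposed.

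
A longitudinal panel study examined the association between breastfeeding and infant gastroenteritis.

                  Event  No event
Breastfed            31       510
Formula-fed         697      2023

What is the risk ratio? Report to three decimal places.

0.224

Cells: a = 31, b = 510, c = 697, d = 2023.
Risk in exposed = 31/541 = 0.05730; risk in unexposed = 697/2720 = 0.25625.
RR = 0.05730 / 0.25625 = 0.22361
The risk is 78% lower among the exposed than among the unexposed.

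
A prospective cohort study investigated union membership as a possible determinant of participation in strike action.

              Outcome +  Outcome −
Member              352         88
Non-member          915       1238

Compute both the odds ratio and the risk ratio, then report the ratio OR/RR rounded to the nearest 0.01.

Cells: a = 352, b = 88, c = 915, d = 1238.
OR = (352·1238)/(88·915) = 435776/80520 = 5.41202
Risk in exposed = 352/440 = 0.80000; risk in unexposed = 915/2153 = 0.42499; RR = 1.88240
OR/RR = 5.41202 / 1.88240 = 2.87506
The outcome is not rare, so the OR lies further from 1 than the RR.

2.88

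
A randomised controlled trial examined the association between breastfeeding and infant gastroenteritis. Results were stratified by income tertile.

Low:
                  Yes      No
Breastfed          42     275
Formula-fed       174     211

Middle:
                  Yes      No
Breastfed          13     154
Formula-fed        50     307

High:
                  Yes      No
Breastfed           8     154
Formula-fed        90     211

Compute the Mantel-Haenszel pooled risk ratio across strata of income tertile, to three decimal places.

0.294

RR_MH = Σ(aᵢ·n₀ᵢ/nᵢ) / Σ(cᵢ·n₁ᵢ/nᵢ), with n₁ᵢ = aᵢ+bᵢ (exposed), n₀ᵢ = cᵢ+dᵢ (unexposed), nᵢ = n₁ᵢ+n₀ᵢ.
Stratum 1 (Low): n₁ = 317, n₀ = 385, n = 702; a·n₀/n = 42·385/702 = 23.0342; c·n₁/n = 174·317/702 = 78.5726
Stratum 2 (Middle): n₁ = 167, n₀ = 357, n = 524; a·n₀/n = 13·357/524 = 8.8569; c·n₁/n = 50·167/524 = 15.9351
Stratum 3 (High): n₁ = 162, n₀ = 301, n = 463; a·n₀/n = 8·301/463 = 5.2009; c·n₁/n = 90·162/463 = 31.4903
RR_MH = (23.0342 + 8.8569 + 5.2009) / (78.5726 + 15.9351 + 31.4903) = 37.0919 / 125.9980 = 0.29438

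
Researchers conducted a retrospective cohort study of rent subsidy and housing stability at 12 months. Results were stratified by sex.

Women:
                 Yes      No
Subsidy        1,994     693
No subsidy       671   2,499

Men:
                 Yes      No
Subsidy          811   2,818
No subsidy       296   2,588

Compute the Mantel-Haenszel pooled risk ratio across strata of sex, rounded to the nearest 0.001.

RR_MH = Σ(aᵢ·n₀ᵢ/nᵢ) / Σ(cᵢ·n₁ᵢ/nᵢ), with n₁ᵢ = aᵢ+bᵢ (exposed), n₀ᵢ = cᵢ+dᵢ (unexposed), nᵢ = n₁ᵢ+n₀ᵢ.
Stratum 1 (Women): n₁ = 2687, n₀ = 3170, n = 5857; a·n₀/n = 1994·3170/5857 = 1079.2180; c·n₁/n = 671·2687/5857 = 307.8328
Stratum 2 (Men): n₁ = 3629, n₀ = 2884, n = 6513; a·n₀/n = 811·2884/6513 = 359.1162; c·n₁/n = 296·3629/6513 = 164.9292
RR_MH = (1079.2180 + 359.1162) / (307.8328 + 164.9292) = 1438.3343 / 472.7621 = 3.04241

3.042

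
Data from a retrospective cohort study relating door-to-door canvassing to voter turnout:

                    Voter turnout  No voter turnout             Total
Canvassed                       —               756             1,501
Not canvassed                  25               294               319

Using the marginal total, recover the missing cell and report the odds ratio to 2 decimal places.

11.59

The missing cell is in the exposed row: 1501 − 756 = 745.
So a = 745, b = 756, c = 25, d = 294.
OR = (a·d)/(b·c) = (745 × 294) / (756 × 25) = 219030 / 18900 = 11.58889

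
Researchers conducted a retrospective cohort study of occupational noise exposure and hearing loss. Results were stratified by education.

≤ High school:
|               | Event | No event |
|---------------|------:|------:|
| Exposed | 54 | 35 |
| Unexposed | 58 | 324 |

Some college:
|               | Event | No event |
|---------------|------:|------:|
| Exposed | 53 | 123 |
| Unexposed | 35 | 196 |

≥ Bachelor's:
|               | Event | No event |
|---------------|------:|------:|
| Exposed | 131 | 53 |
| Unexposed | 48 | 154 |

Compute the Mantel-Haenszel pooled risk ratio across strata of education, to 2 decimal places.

RR_MH = Σ(aᵢ·n₀ᵢ/nᵢ) / Σ(cᵢ·n₁ᵢ/nᵢ), with n₁ᵢ = aᵢ+bᵢ (exposed), n₀ᵢ = cᵢ+dᵢ (unexposed), nᵢ = n₁ᵢ+n₀ᵢ.
Stratum 1 (≤ High school): n₁ = 89, n₀ = 382, n = 471; a·n₀/n = 54·382/471 = 43.7962; c·n₁/n = 58·89/471 = 10.9597
Stratum 2 (Some college): n₁ = 176, n₀ = 231, n = 407; a·n₀/n = 53·231/407 = 30.0811; c·n₁/n = 35·176/407 = 15.1351
Stratum 3 (≥ Bachelor's): n₁ = 184, n₀ = 202, n = 386; a·n₀/n = 131·202/386 = 68.5544; c·n₁/n = 48·184/386 = 22.8808
RR_MH = (43.7962 + 30.0811 + 68.5544) / (10.9597 + 15.1351 + 22.8808) = 142.4317 / 48.9756 = 2.90822

2.91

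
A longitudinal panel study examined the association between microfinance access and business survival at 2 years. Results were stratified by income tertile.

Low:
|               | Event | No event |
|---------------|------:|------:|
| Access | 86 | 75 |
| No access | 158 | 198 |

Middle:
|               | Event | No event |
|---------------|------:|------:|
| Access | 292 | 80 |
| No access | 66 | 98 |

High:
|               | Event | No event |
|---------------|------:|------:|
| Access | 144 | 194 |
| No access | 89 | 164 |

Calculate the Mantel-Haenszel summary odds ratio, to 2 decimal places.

OR_MH = Σ(aᵢdᵢ/nᵢ) / Σ(bᵢcᵢ/nᵢ), where nᵢ is the stratum total.
Stratum 1 (Low): n = 517; a·d/n = 86·198/517 = 32.9362; b·c/n = 75·158/517 = 22.9207
Stratum 2 (Middle): n = 536; a·d/n = 292·98/536 = 53.3881; b·c/n = 80·66/536 = 9.8507
Stratum 3 (High): n = 591; a·d/n = 144·164/591 = 39.9594; b·c/n = 194·89/591 = 29.2149
OR_MH = (32.9362 + 53.3881 + 39.9594) / (22.9207 + 9.8507 + 29.2149) = 126.2836 / 61.9863 = 2.03728

2.04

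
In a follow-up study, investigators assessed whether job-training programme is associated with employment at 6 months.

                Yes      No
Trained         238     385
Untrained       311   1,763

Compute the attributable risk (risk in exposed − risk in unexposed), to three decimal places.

0.232

Cells: a = 238, b = 385, c = 311, d = 1763.
Risk in exposed = 238/623 = 0.382022; risk in unexposed = 311/2074 = 0.149952.
Risk difference = 0.382022 − 0.149952 = 0.232071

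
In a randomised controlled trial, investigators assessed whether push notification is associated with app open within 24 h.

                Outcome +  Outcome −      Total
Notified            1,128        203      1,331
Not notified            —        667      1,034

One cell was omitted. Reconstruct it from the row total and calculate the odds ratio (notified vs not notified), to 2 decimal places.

The missing cell is in the unexposed row: 1034 − 667 = 367.
So a = 1128, b = 203, c = 367, d = 667.
OR = (a·d)/(b·c) = (1128 × 667) / (203 × 367) = 752376 / 74501 = 10.09887

10.10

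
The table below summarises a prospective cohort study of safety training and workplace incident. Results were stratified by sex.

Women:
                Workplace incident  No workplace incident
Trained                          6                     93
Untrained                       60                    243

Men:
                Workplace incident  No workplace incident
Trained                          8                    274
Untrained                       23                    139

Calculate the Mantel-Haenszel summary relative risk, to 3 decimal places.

RR_MH = Σ(aᵢ·n₀ᵢ/nᵢ) / Σ(cᵢ·n₁ᵢ/nᵢ), with n₁ᵢ = aᵢ+bᵢ (exposed), n₀ᵢ = cᵢ+dᵢ (unexposed), nᵢ = n₁ᵢ+n₀ᵢ.
Stratum 1 (Women): n₁ = 99, n₀ = 303, n = 402; a·n₀/n = 6·303/402 = 4.5224; c·n₁/n = 60·99/402 = 14.7761
Stratum 2 (Men): n₁ = 282, n₀ = 162, n = 444; a·n₀/n = 8·162/444 = 2.9189; c·n₁/n = 23·282/444 = 14.6081
RR_MH = (4.5224 + 2.9189) / (14.7761 + 14.6081) = 7.4413 / 29.3842 = 0.25324

0.253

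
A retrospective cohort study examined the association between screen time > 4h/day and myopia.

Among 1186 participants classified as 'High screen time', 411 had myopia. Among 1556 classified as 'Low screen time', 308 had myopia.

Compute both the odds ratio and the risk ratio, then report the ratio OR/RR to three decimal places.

1.227

From the description: a = 411, b = 775, c = 308, d = 1248.
OR = (411·1248)/(775·308) = 512928/238700 = 2.14884
Risk in exposed = 411/1186 = 0.34654; risk in unexposed = 308/1556 = 0.19794; RR = 1.75072
OR/RR = 2.14884 / 1.75072 = 1.22741
The outcome is not rare, so the OR lies further from 1 than the RR.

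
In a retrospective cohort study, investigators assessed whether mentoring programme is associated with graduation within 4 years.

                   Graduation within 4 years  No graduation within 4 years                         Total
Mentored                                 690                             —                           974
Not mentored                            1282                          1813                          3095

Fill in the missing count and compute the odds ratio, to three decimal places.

The missing cell is in the exposed row: 974 − 690 = 284.
So a = 690, b = 284, c = 1282, d = 1813.
OR = (a·d)/(b·c) = (690 × 1813) / (284 × 1282) = 1250970 / 364088 = 3.43590

3.436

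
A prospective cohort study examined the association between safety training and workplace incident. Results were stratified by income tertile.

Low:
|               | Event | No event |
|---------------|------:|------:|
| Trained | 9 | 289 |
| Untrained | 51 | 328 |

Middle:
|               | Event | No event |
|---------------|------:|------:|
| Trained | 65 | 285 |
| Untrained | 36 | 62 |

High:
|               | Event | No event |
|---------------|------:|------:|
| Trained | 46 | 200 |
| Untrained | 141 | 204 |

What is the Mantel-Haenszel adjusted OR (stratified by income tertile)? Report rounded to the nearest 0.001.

OR_MH = Σ(aᵢdᵢ/nᵢ) / Σ(bᵢcᵢ/nᵢ), where nᵢ is the stratum total.
Stratum 1 (Low): n = 677; a·d/n = 9·328/677 = 4.3604; b·c/n = 289·51/677 = 21.7710
Stratum 2 (Middle): n = 448; a·d/n = 65·62/448 = 8.9955; b·c/n = 285·36/448 = 22.9018
Stratum 3 (High): n = 591; a·d/n = 46·204/591 = 15.8782; b·c/n = 200·141/591 = 47.7157
OR_MH = (4.3604 + 8.9955 + 15.8782) / (21.7710 + 22.9018 + 47.7157) = 29.2341 / 92.3886 = 0.31643

0.316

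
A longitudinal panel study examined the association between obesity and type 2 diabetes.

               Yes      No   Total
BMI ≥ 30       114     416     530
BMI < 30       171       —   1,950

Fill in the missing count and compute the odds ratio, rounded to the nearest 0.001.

The missing cell is in the unexposed row: 1950 − 171 = 1779.
So a = 114, b = 416, c = 171, d = 1779.
OR = (a·d)/(b·c) = (114 × 1779) / (416 × 171) = 202806 / 71136 = 2.85096

2.851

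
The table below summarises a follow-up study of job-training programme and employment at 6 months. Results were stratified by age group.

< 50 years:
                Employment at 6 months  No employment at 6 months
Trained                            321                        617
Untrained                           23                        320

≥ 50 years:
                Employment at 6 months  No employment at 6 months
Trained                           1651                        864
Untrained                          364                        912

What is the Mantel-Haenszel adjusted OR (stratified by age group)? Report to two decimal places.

OR_MH = Σ(aᵢdᵢ/nᵢ) / Σ(bᵢcᵢ/nᵢ), where nᵢ is the stratum total.
Stratum 1 (< 50 years): n = 1281; a·d/n = 321·320/1281 = 80.1874; b·c/n = 617·23/1281 = 11.0781
Stratum 2 (≥ 50 years): n = 3791; a·d/n = 1651·912/3791 = 397.1807; b·c/n = 864·364/3791 = 82.9586
OR_MH = (80.1874 + 397.1807) / (11.0781 + 82.9586) = 477.3680 / 94.0367 = 5.07640

5.08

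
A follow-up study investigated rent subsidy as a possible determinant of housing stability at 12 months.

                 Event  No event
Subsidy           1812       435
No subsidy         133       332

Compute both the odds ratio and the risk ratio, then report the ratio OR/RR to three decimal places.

3.688

Cells: a = 1812, b = 435, c = 133, d = 332.
OR = (1812·332)/(435·133) = 601584/57855 = 10.39813
Risk in exposed = 1812/2247 = 0.80641; risk in unexposed = 133/465 = 0.28602; RR = 2.81940
OR/RR = 10.39813 / 2.81940 = 3.68807
The outcome is not rare, so the OR lies further from 1 than the RR.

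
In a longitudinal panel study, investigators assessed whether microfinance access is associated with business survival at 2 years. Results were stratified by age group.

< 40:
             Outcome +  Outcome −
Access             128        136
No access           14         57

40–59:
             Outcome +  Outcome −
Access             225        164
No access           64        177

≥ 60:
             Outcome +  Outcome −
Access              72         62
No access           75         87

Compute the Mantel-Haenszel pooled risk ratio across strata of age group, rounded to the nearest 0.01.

1.81

RR_MH = Σ(aᵢ·n₀ᵢ/nᵢ) / Σ(cᵢ·n₁ᵢ/nᵢ), with n₁ᵢ = aᵢ+bᵢ (exposed), n₀ᵢ = cᵢ+dᵢ (unexposed), nᵢ = n₁ᵢ+n₀ᵢ.
Stratum 1 (< 40): n₁ = 264, n₀ = 71, n = 335; a·n₀/n = 128·71/335 = 27.1284; c·n₁/n = 14·264/335 = 11.0328
Stratum 2 (40–59): n₁ = 389, n₀ = 241, n = 630; a·n₀/n = 225·241/630 = 86.0714; c·n₁/n = 64·389/630 = 39.5175
Stratum 3 (≥ 60): n₁ = 134, n₀ = 162, n = 296; a·n₀/n = 72·162/296 = 39.4054; c·n₁/n = 75·134/296 = 33.9527
RR_MH = (27.1284 + 86.0714 + 39.4054) / (11.0328 + 39.5175 + 33.9527) = 152.6052 / 84.5030 = 1.80591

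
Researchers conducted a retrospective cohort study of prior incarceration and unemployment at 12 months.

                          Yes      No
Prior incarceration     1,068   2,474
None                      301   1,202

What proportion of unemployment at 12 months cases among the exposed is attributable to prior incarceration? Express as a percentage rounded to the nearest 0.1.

Cells: a = 1068, b = 2474, c = 301, d = 1202.
Risk in exposed = 1068/3542 = 0.30152; risk in unexposed = 301/1503 = 0.20027.
RR = 0.30152/0.20027 = 1.50562
AR% = (RR − 1)/RR × 100 = (1.50562 − 1)/1.50562 × 100 = 33.5821%

33.6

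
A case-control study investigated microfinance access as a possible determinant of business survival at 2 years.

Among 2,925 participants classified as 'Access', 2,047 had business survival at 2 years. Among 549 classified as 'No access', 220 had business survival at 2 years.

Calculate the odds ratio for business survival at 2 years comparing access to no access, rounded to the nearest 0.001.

From the description: a = 2047, b = 878, c = 220, d = 329.
OR = (a·d)/(b·c) = (2047 × 329) / (878 × 220) = 673463 / 193160 = 3.48656
The odds of business survival at 2 years are about 3.49 times as high in the access group.

3.487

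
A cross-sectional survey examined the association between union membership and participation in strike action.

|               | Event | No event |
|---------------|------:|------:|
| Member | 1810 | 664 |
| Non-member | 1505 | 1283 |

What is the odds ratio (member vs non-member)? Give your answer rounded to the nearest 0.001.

2.324

Cells: a = 1810, b = 664, c = 1505, d = 1283.
OR = (a·d)/(b·c) = (1810 × 1283) / (664 × 1505) = 2322230 / 999320 = 2.32381
The odds of participation in strike action are about 2.32 times as high in the member group.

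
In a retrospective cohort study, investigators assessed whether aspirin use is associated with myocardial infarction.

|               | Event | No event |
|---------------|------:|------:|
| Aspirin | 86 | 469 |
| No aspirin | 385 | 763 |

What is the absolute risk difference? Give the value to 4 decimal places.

Cells: a = 86, b = 469, c = 385, d = 763.
Risk in exposed = 86/555 = 0.154955; risk in unexposed = 385/1148 = 0.335366.
Risk difference = 0.154955 − 0.335366 = -0.180411

-0.1804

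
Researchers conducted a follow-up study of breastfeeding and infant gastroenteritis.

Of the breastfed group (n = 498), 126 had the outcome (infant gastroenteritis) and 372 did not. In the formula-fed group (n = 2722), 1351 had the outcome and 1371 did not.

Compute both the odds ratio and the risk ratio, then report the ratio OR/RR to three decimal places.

From the description: a = 126, b = 372, c = 1351, d = 1371.
OR = (126·1371)/(372·1351) = 172746/502572 = 0.34372
Risk in exposed = 126/498 = 0.25301; risk in unexposed = 1351/2722 = 0.49633; RR = 0.50977
OR/RR = 0.34372 / 0.50977 = 0.67427
The outcome is not rare, so the OR lies further from 1 than the RR.

0.674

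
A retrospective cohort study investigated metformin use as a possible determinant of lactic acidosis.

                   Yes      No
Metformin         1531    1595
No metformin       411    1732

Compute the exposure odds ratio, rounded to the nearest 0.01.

Cells: a = 1531, b = 1595, c = 411, d = 1732.
OR = (a·d)/(b·c) = (1531 × 1732) / (1595 × 411) = 2651692 / 655545 = 4.04502
The odds of lactic acidosis are about 4.05 times as high in the metformin group.

4.05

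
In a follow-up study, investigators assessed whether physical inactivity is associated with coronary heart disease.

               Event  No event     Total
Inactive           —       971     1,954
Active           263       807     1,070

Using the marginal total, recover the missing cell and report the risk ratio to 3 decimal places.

The missing cell is in the exposed row: 1954 − 971 = 983.
So a = 983, b = 971, c = 263, d = 807.
RR = [a/(a+b)] / [c/(c+d)] = (983/1954) / (263/1070) = 0.50307/0.24579 = 2.04671

2.047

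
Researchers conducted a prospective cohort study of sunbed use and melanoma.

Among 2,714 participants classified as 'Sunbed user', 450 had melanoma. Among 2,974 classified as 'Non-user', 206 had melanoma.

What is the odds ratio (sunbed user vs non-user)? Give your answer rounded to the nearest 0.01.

2.67

From the description: a = 450, b = 2264, c = 206, d = 2768.
OR = (a·d)/(b·c) = (450 × 2768) / (2264 × 206) = 1245600 / 466384 = 2.67076
The odds of melanoma are about 2.67 times as high in the sunbed user group.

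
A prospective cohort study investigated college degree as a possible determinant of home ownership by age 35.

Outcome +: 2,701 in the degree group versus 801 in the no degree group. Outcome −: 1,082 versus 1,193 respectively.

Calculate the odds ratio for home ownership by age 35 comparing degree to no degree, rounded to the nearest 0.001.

From the description: a = 2701, b = 1082, c = 801, d = 1193.
OR = (a·d)/(b·c) = (2701 × 1193) / (1082 × 801) = 3222293 / 866682 = 3.71796
The odds of home ownership by age 35 are about 3.72 times as high in the degree group.

3.718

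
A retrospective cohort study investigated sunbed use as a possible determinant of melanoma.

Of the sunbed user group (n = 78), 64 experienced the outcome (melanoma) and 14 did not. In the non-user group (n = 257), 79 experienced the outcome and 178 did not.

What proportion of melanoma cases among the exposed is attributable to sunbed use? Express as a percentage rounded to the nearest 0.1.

62.5

From the description: a = 64, b = 14, c = 79, d = 178.
Risk in exposed = 64/78 = 0.82051; risk in unexposed = 79/257 = 0.30739.
RR = 0.82051/0.30739 = 2.66926
AR% = (RR − 1)/RR × 100 = (2.66926 − 1)/2.66926 × 100 = 62.5365%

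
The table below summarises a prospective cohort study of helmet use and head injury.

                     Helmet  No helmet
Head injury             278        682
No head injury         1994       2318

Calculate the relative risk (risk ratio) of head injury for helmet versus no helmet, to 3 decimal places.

0.538

Reading the table with exposure as columns: a = 278 (Helmet, case), b = 1994 (Helmet, non-case), c = 682 (No helmet, case), d = 2318.
Risk in exposed = 278/2272 = 0.12236; risk in unexposed = 682/3000 = 0.22733.
RR = 0.12236 / 0.22733 = 0.53824
The risk is 46% lower among the exposed than among the unexposed.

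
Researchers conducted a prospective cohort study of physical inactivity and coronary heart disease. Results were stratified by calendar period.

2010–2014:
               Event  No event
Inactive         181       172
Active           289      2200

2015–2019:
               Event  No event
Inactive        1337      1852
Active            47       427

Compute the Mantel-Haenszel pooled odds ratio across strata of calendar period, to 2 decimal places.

7.17

OR_MH = Σ(aᵢdᵢ/nᵢ) / Σ(bᵢcᵢ/nᵢ), where nᵢ is the stratum total.
Stratum 1 (2010–2014): n = 2842; a·d/n = 181·2200/2842 = 140.1126; b·c/n = 172·289/2842 = 17.4905
Stratum 2 (2015–2019): n = 3663; a·d/n = 1337·427/3663 = 155.8556; b·c/n = 1852·47/3663 = 23.7630
OR_MH = (140.1126 + 155.8556) / (17.4905 + 23.7630) = 295.9682 / 41.2535 = 7.17437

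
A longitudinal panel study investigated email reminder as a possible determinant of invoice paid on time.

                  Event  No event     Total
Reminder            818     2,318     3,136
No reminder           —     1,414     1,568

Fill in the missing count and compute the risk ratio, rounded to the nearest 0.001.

The missing cell is in the unexposed row: 1568 − 1414 = 154.
So a = 818, b = 2318, c = 154, d = 1414.
RR = [a/(a+b)] / [c/(c+d)] = (818/3136) / (154/1568) = 0.26084/0.09821 = 2.65584

2.656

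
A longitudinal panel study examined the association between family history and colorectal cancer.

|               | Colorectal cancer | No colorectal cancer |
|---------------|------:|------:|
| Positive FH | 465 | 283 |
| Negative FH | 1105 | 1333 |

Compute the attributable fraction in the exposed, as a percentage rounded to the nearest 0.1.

Cells: a = 465, b = 283, c = 1105, d = 1333.
Risk in exposed = 465/748 = 0.62166; risk in unexposed = 1105/2438 = 0.45324.
RR = 0.62166/0.45324 = 1.37159
AR% = (RR − 1)/RR × 100 = (1.37159 − 1)/1.37159 × 100 = 27.0917%

27.1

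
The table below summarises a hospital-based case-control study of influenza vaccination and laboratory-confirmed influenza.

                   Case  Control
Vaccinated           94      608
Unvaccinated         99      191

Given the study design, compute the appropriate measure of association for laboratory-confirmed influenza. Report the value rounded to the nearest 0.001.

Cells: a = 94, b = 608, c = 99, d = 191.
This is a hospital-based case-control study: participants were sampled on outcome status, so risks in the source population cannot be estimated directly — relative risk is not valid here. The odds ratio is the appropriate measure.
OR = (a·d)/(b·c) = (94 × 191) / (608 × 99) = 17954 / 60192 = 0.29828

0.298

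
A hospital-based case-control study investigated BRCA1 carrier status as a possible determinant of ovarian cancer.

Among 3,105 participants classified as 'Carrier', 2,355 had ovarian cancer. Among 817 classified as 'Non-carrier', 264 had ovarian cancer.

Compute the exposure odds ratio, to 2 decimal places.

6.58

From the description: a = 2355, b = 750, c = 264, d = 553.
OR = (a·d)/(b·c) = (2355 × 553) / (750 × 264) = 1302315 / 198000 = 6.57735
The odds of ovarian cancer are about 6.58 times as high in the carrier group.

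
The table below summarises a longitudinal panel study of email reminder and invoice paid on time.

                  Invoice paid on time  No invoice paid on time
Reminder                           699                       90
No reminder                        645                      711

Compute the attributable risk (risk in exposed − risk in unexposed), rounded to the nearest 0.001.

0.410

Cells: a = 699, b = 90, c = 645, d = 711.
Risk in exposed = 699/789 = 0.885932; risk in unexposed = 645/1356 = 0.475664.
Risk difference = 0.885932 − 0.475664 = 0.410268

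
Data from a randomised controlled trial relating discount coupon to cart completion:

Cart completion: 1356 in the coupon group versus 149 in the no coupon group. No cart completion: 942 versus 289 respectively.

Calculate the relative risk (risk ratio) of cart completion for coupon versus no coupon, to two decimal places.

1.73

From the description: a = 1356, b = 942, c = 149, d = 289.
Risk in exposed = 1356/2298 = 0.59008; risk in unexposed = 149/438 = 0.34018.
RR = 0.59008 / 0.34018 = 1.73459
The risk among the exposed is 1.73 times that among the unexposed.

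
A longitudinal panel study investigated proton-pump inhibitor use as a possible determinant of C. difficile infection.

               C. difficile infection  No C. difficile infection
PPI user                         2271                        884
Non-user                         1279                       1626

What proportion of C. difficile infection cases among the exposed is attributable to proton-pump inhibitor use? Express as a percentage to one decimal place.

38.8

Cells: a = 2271, b = 884, c = 1279, d = 1626.
Risk in exposed = 2271/3155 = 0.71981; risk in unexposed = 1279/2905 = 0.44028.
RR = 0.71981/0.44028 = 1.63491
AR% = (RR − 1)/RR × 100 = (1.63491 − 1)/1.63491 × 100 = 38.8345%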